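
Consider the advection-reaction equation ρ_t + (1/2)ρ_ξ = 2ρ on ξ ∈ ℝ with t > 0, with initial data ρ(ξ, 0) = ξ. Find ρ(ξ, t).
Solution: Substitute ρ = exp(2t)u.
Then ρ_t = exp(2t)(u_t + 2u), ρ_ξ = exp(2t)u_ξ; substituting and dividing by exp(2t), the lower-order terms cancel: u_t + (1/2)u_ξ = 0 (standard advection equation).
Data for u: u(ξ,0) = ρ(ξ,0) = ξ.
By characteristics (dξ/dt = 1/2), u(ξ,t) = f(ξ - (1/2)t) with f = u(·, 0).
So u(ξ,t) = -(1/2)t + ξ, and ρ(ξ,t) = exp(2t)u(ξ,t).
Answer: ρ(ξ, t) = -(1/2)texp(2t) + ξexp(2t)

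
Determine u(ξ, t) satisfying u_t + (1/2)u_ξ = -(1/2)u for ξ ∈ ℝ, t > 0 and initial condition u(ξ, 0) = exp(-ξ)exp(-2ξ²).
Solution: Substitute u = exp(-ξ)w, i.e. w = exp(ξ)u.
By the product rule, u_ξ = exp(-ξ)(w_ξ - w), u_t = exp(-ξ)w_t.
Substituting into the PDE and dividing by exp(-ξ): w_t + (1/2)(w_ξ - w) = -(1/2)w.
The lower-order terms cancel, leaving the standard advection equation w_t + (1/2)w_ξ = 0.
Initial data for w: w(ξ,0) = exp(ξ)u(ξ,0) = exp(-2ξ²).
Solve for w:
  By method of characteristics (waves move right with speed 1/2):
  Along characteristics ξ - (1/2)t = const, w is constant, so w(ξ,t) = f(ξ - (1/2)t) with f = w(·, 0).
Hence w(ξ,t) = exp(-2(-t/2 + ξ)²).
Transform back: u(ξ,t) = exp(-ξ)w(ξ,t).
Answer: u(ξ, t) = exp(-ξ)exp(-2(-t/2 + ξ)²)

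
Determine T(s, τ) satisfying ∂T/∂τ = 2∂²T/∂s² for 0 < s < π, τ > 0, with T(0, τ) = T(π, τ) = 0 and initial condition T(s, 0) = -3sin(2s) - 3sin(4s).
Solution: Separating variables: T = Σ c_n exp(-2n²τ) sin(ns). From T(s,0) = -3sin(2s) - 3sin(4s): c_2=-3, c_4=-3.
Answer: T(s, τ) = -3exp(-8τ)sin(2s) - 3exp(-32τ)sin(4s)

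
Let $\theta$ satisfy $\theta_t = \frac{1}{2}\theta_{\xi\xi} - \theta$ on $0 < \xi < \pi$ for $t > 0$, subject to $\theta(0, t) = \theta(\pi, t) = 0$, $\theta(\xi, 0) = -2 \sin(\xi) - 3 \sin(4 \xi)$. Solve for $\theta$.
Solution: Substitute $\theta = e^{-t}u$.
Then $\theta_t = e^{-t}(u_t - u)$, $\theta_{\xi\xi} = e^{-t}u_{\xi\xi}$; substituting and dividing by $e^{-t}$, the lower-order terms cancel: $u_t = \frac{1}{2}u_{\xi\xi}$ (standard heat equation).
Data for $u$: $u(\xi,0) = \theta(\xi,0) = -2 \sin(\xi) - 3 \sin(4 \xi)$. The boundary conditions carry over: $u(0,t) = u(\pi,t) = 0$.
Separating variables: $u = \sum c_n e^{-n^2t/2} \sin(n\xi)$. From $u(\xi,0) = -2 \sin(\xi) - 3 \sin(4 \xi)$: $c_1=-2, c_4=-3$.
So $u(\xi,t) = -3 e^{-8 t} \sin(4 \xi) - 2 e^{-t/2} \sin(\xi)$, and $\theta(\xi,t) = e^{-t}u(\xi,t)$.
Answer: $\theta(\xi, t) = -3 e^{-9 t} \sin(4 \xi) - 2 e^{-3 t/2} \sin(\xi)$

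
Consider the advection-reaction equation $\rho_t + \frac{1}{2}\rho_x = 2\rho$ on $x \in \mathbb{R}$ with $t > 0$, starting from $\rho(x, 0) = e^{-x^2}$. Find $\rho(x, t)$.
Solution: Substitute $\rho = e^{2t}u$.
Then $\rho_t = e^{2t}(u_t + 2u)$, $\rho_x = e^{2t}u_x$; substituting and dividing by $e^{2t}$, the lower-order terms cancel: $u_t + \frac{1}{2}u_x = 0$ (standard advection equation).
Data for $u$: $u(x,0) = \rho(x,0) = e^{-x^2}$.
By characteristics ($dx/dt = 1/2$), $u(x,t) = f(x - \frac{1}{2}t)$ with $f = u( \cdot , 0)$.
So $u(x,t) = e^{-(-t/2 + x)^2}$, and $\rho(x,t) = e^{2t}u(x,t)$.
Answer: $\rho(x, t) = e^{2 t} e^{-(-t/2 + x)^2}$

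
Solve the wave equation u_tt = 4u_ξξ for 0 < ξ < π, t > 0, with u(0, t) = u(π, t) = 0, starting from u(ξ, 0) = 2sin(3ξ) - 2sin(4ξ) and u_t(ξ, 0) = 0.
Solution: Using separation of variables u = X(ξ)T(t):
Eigenfunctions: sin(nξ), n = 1, 2, 3, ...
General solution: u(ξ, t) = Σ [A_n cos(2n t) + B_n sin(2n t)] sin(nξ)
From u(ξ,0) = 2sin(3ξ) - 2sin(4ξ): A_3=2, A_4=-2. From u_t(ξ,0) = 0: all B_n = 0.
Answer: u(ξ, t) = 2sin(3ξ)cos(6t) - 2sin(4ξ)cos(8t)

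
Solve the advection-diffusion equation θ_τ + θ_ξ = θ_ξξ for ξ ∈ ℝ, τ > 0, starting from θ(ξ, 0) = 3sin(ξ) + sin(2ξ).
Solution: Change to a moving frame: let η = ξ - τ, σ = τ and write θ(ξ,τ) = u(η,σ).
By the chain rule θ_τ = u_σ - u_η, θ_ξ = u_η, θ_ξξ = u_ηη.
Then θ_τ + θ_ξ = u_σ: the advection term cancels and the PDE becomes the heat equation u_σ = u_ηη on η ∈ ℝ.
Initial data: u(η,0) = θ(η,0) = 3sin(η) + sin(2η).
On η ∈ ℝ each mode satisfies (sin(nη))″ = -n² sin(nη), so exp(-n²σ) sin(nη) solves the heat equation; by superposition u(η,σ) = Σ c_n exp(-n²σ) sin(nη).
Reading off the coefficients: c_1=3, c_2=1, so u(η,σ) = 3exp(-σ)sin(η) + exp(-4σ)sin(2η).
Substituting back η = ξ - τ, σ = τ: θ(ξ,τ) = u(ξ - τ, τ).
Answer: θ(ξ, τ) = 3exp(-τ)sin(ξ - τ) + exp(-4τ)sin(2ξ - 2τ)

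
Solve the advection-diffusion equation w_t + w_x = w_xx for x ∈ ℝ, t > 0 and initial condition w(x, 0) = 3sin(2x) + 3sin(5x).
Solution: Moving frame: η = x - t, σ = t, w = u(η,σ), so w_t = u_σ - u_η and w_xx = u_ηη.
Hence w_t + w_x = u_σ and the PDE becomes the heat equation u_σ = u_ηη on η ∈ ℝ.
Initial data: u(η,0) = w(η,0) = 3sin(2η) + 3sin(5η). Each mode sin(nη) decays as exp(-n²σ) on ℝ, so u(η,σ) = Σ c_n exp(-n²σ) sin(nη) with c_2=3, c_5=3: u(η,σ) = 3exp(-4σ)sin(2η) + 3exp(-25σ)sin(5η).
Substituting back: w(x,t) = u(x - t, t).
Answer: w(x, t) = -3exp(-4t)sin(2t - 2x) - 3exp(-25t)sin(5t - 5x)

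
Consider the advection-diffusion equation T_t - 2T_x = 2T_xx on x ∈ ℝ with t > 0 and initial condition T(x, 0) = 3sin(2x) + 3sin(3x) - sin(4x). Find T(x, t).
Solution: Moving frame: η = x + 2t, σ = t, T = u(η,σ), so T_t = u_σ + 2u_η and T_xx = u_ηη.
Hence T_t - 2T_x = u_σ and the PDE becomes the heat equation u_σ = 2u_ηη on η ∈ ℝ.
Initial data: u(η,0) = T(η,0) = 3sin(2η) + 3sin(3η) - sin(4η). Each mode sin(nη) decays as exp(-2n²σ) on ℝ, so u(η,σ) = Σ c_n exp(-2n²σ) sin(nη) with c_2=3, c_3=3, c_4=-1: u(η,σ) = 3exp(-8σ)sin(2η) + 3exp(-18σ)sin(3η) - exp(-32σ)sin(4η).
Substituting back: T(x,t) = u(x + 2t, t).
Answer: T(x, t) = 3exp(-8t)sin(4t + 2x) + 3exp(-18t)sin(6t + 3x) - exp(-32t)sin(8t + 4x)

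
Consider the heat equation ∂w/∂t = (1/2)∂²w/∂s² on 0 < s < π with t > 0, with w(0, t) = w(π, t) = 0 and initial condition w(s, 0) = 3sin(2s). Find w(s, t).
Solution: Using separation of variables w = X(s)T(t):
Eigenfunctions: sin(ns), n = 1, 2, 3, ...
General solution: w(s, t) = Σ c_n sin(ns) exp(-n² t/2)
Matching w(s,0) = 3sin(2s) term by term: c_2=3.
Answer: w(s, t) = 3exp(-2t)sin(2s)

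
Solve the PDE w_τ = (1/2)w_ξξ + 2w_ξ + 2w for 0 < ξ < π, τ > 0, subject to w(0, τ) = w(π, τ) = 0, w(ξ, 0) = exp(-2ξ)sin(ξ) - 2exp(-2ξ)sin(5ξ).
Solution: Substitute w = exp(-2ξ)u.
Then w_ξ = exp(-2ξ)(u_ξ - 2u), w_ξξ = exp(-2ξ)(u_ξξ - 4u_ξ + 4u), w_τ = exp(-2ξ)u_τ; substituting and dividing by exp(-2ξ), the lower-order terms cancel: u_τ = (1/2)u_ξξ (standard heat equation).
Data for u: u(ξ,0) = exp(2ξ)w(ξ,0) = sin(ξ) - 2sin(5ξ). The boundary conditions carry over: u(0,τ) = u(π,τ) = 0.
Separating variables: u = Σ c_n exp(-n²τ/2) sin(nξ). From u(ξ,0) = sin(ξ) - 2sin(5ξ): c_1=1, c_5=-2.
So u(ξ,τ) = exp(-τ/2)sin(ξ) - 2exp(-25τ/2)sin(5ξ), and w(ξ,τ) = exp(-2ξ)u(ξ,τ).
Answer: w(ξ, τ) = exp(-2ξ)exp(-τ/2)sin(ξ) - 2exp(-2ξ)exp(-25τ/2)sin(5ξ)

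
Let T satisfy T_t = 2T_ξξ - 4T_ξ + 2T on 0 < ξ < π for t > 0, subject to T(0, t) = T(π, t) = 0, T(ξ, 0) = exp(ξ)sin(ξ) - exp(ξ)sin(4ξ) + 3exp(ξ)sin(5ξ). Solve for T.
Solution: Substitute T = exp(ξ)u, i.e. u = exp(-ξ)T.
By the product rule, T_ξ = exp(ξ)(u_ξ + u), T_ξξ = exp(ξ)(u_ξξ + 2u_ξ + u), T_t = exp(ξ)u_t.
Substituting into the PDE and dividing by exp(ξ): u_t = 2(u_ξξ + 2u_ξ + u) - 4(u_ξ + u) + 2u.
The lower-order terms cancel, leaving the standard heat equation u_t = 2u_ξξ.
Initial data for u: u(ξ,0) = exp(-ξ)T(ξ,0) = sin(ξ) - sin(4ξ) + 3sin(5ξ). The boundary conditions carry over: u(0,t) = u(π,t) = 0.
Solve for u:
  Using separation of variables u = X(ξ)G(t):
  Eigenfunctions: sin(nξ), n = 1, 2, 3, ...
  General solution: u(ξ, t) = Σ c_n sin(nξ) exp(-2n² t)
  Matching u(ξ,0) = sin(ξ) - sin(4ξ) + 3sin(5ξ) term by term: c_1=1, c_4=-1, c_5=3.
Hence u(ξ,t) = exp(-2t)sin(ξ) - exp(-32t)sin(4ξ) + 3exp(-50t)sin(5ξ).
Transform back: T(ξ,t) = exp(ξ)u(ξ,t).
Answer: T(ξ, t) = exp(-2t)exp(ξ)sin(ξ) - exp(-32t)exp(ξ)sin(4ξ) + 3exp(-50t)exp(ξ)sin(5ξ)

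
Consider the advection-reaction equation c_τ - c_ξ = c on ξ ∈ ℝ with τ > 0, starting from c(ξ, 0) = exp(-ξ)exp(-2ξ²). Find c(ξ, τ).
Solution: Substitute c = exp(-ξ)u.
Then c_ξ = exp(-ξ)(u_ξ - u), c_τ = exp(-ξ)u_τ; substituting and dividing by exp(-ξ), the lower-order terms cancel: u_τ - u_ξ = 0 (standard advection equation).
Data for u: u(ξ,0) = exp(ξ)c(ξ,0) = exp(-2ξ²).
By characteristics (dξ/dτ = -1), u(ξ,τ) = f(ξ + τ) with f = u(·, 0).
So u(ξ,τ) = exp(-2(ξ + τ)²), and c(ξ,τ) = exp(-ξ)u(ξ,τ).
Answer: c(ξ, τ) = exp(-ξ)exp(-2(ξ + τ)²)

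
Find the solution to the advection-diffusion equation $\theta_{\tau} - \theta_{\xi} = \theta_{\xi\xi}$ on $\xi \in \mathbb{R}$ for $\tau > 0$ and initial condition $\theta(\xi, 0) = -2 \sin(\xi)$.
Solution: Change to a moving frame: let $\eta = \xi + \tau$, $\sigma = \tau$ and write $\theta(\xi,\tau) = u(\eta,\sigma)$.
By the chain rule $\theta_{\tau} = u_{\sigma} + u_{\eta}$, $\theta_{\xi} = u_{\eta}$, $\theta_{\xi\xi} = u_{\eta\eta}$.
Then $\theta_{\tau} - \theta_{\xi} = u_{\sigma}$: the advection term cancels and the PDE becomes the heat equation $u_{\sigma} = u_{\eta\eta}$ on $\eta \in \mathbb{R}$.
Initial data: $u(\eta,0) = \theta(\eta,0) = -2 \sin(\eta)$.
On $\eta \in \mathbb{R}$ each mode satisfies $(\sin(n\eta))'' = -n^2 \sin(n\eta)$, so $e^{-n^2\sigma} \sin(n\eta)$ solves the heat equation; by superposition $u(\eta,\sigma) = \sum c_n e^{-n^2\sigma} \sin(n\eta)$.
Reading off the coefficients: $c_1=-2$, so $u(\eta,\sigma) = -2 e^{-\sigma} \sin(\eta)$.
Substituting back $\eta = \xi + \tau$, $\sigma = \tau$: $\theta(\xi,\tau) = u(\xi + \tau, \tau)$.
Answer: $\theta(\xi, \tau) = -2 e^{-\tau} \sin(\tau + \xi)$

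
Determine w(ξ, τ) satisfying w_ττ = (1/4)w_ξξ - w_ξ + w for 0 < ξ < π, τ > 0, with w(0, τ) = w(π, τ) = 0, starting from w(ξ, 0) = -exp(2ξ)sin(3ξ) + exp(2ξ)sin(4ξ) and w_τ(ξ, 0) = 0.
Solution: Substitute w = exp(2ξ)u, i.e. u = exp(-2ξ)w.
By the product rule, w_ξ = exp(2ξ)(u_ξ + 2u), w_ξξ = exp(2ξ)(u_ξξ + 4u_ξ + 4u), w_ττ = exp(2ξ)u_ττ.
Substituting into the PDE and dividing by exp(2ξ): u_ττ = (1/4)(u_ξξ + 4u_ξ + 4u) - (u_ξ + 2u) + u.
The lower-order terms cancel, leaving the standard wave equation u_ττ = (1/4)u_ξξ.
Initial data for u: u(ξ,0) = exp(-2ξ)w(ξ,0) = -sin(3ξ) + sin(4ξ); u_τ(ξ,0) = exp(-2ξ)w_τ(ξ,0) = 0. The boundary conditions carry over: u(0,τ) = u(π,τ) = 0.
Solve for u:
  Using separation of variables u = X(ξ)T(τ):
  Eigenfunctions: sin(nξ), n = 1, 2, 3, ...
  General solution: u(ξ, τ) = Σ [A_n cos(n τ/2) + B_n sin(n τ/2)] sin(nξ)
  From u(ξ,0) = -sin(3ξ) + sin(4ξ): A_3=-1, A_4=1. From u_τ(ξ,0) = 0: all B_n = 0.
Hence u(ξ,τ) = -sin(3ξ)cos(3τ/2) + sin(4ξ)cos(2τ).
Transform back: w(ξ,τ) = exp(2ξ)u(ξ,τ).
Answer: w(ξ, τ) = -exp(2ξ)sin(3ξ)cos(3τ/2) + exp(2ξ)sin(4ξ)cos(2τ)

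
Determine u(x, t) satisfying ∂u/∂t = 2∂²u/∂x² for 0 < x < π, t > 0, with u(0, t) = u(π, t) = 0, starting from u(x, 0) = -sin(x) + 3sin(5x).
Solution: Separating variables: u = Σ c_n exp(-2n²t) sin(nx). From u(x,0) = -sin(x) + 3sin(5x): c_1=-1, c_5=3.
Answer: u(x, t) = -exp(-2t)sin(x) + 3exp(-50t)sin(5x)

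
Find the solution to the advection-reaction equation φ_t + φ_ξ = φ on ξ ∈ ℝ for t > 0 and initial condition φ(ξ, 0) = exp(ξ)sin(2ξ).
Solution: Substitute φ = exp(ξ)u.
Then φ_ξ = exp(ξ)(u_ξ + u), φ_t = exp(ξ)u_t; substituting and dividing by exp(ξ), the lower-order terms cancel: u_t + u_ξ = 0 (standard advection equation).
Data for u: u(ξ,0) = exp(-ξ)φ(ξ,0) = sin(2ξ).
By characteristics (dξ/dt = 1), u(ξ,t) = f(ξ - t) with f = u(·, 0).
So u(ξ,t) = -sin(2t - 2ξ), and φ(ξ,t) = exp(ξ)u(ξ,t).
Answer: φ(ξ, t) = -exp(ξ)sin(2t - 2ξ)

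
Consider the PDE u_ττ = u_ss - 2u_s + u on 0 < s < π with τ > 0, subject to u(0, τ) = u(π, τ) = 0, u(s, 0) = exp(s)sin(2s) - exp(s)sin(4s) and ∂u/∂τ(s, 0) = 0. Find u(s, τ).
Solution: Substitute u = exp(s)w, i.e. w = exp(-s)u.
By the product rule, u_s = exp(s)(w_s + w), u_ss = exp(s)(w_ss + 2w_s + w), u_ττ = exp(s)w_ττ.
Substituting into the PDE and dividing by exp(s): w_ττ = (w_ss + 2w_s + w) - 2(w_s + w) + w.
The lower-order terms cancel, leaving the standard wave equation w_ττ = w_ss.
Initial data for w: w(s,0) = exp(-s)u(s,0) = sin(2s) - sin(4s); w_τ(s,0) = exp(-s)u_τ(s,0) = 0. The boundary conditions carry over: w(0,τ) = w(π,τ) = 0.
Solve for w:
  Using separation of variables w = X(s)T(τ):
  Eigenfunctions: sin(ns), n = 1, 2, 3, ...
  General solution: w(s, τ) = Σ [A_n cos(n τ) + B_n sin(n τ)] sin(ns)
  From w(s,0) = sin(2s) - sin(4s): A_2=1, A_4=-1. From w_τ(s,0) = 0: all B_n = 0.
Hence w(s,τ) = sin(2s)cos(2τ) - sin(4s)cos(4τ).
Transform back: u(s,τ) = exp(s)w(s,τ).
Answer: u(s, τ) = exp(s)sin(2s)cos(2τ) - exp(s)sin(4s)cos(4τ)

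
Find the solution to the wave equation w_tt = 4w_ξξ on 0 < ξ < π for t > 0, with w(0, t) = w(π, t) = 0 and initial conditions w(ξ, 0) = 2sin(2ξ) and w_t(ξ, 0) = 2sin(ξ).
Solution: Using separation of variables w = X(ξ)T(t):
Eigenfunctions: sin(nξ), n = 1, 2, 3, ...
General solution: w(ξ, t) = Σ [A_n cos(2n t) + B_n sin(2n t)] sin(nξ)
From w(ξ,0) = 2sin(2ξ): A_2=2. From w_t(ξ,0) = 2sin(ξ), using w_t(ξ,0) = Σ ω_n B_n sin(nξ) with ω_n = 2n: B_1 = 2/2 = 1.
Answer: w(ξ, t) = sin(2t)sin(ξ) + 2sin(2ξ)cos(4t)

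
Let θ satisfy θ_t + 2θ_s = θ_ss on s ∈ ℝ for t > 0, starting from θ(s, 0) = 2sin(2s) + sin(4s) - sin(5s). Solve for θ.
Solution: Change to a moving frame: let η = s - 2t, σ = t and write θ(s,t) = u(η,σ).
By the chain rule θ_t = u_σ - 2u_η, θ_s = u_η, θ_ss = u_ηη.
Then θ_t + 2θ_s = u_σ: the advection term cancels and the PDE becomes the heat equation u_σ = u_ηη on η ∈ ℝ.
Initial data: u(η,0) = θ(η,0) = 2sin(2η) + sin(4η) - sin(5η).
On η ∈ ℝ each mode satisfies (sin(nη))″ = -n² sin(nη), so exp(-n²σ) sin(nη) solves the heat equation; by superposition u(η,σ) = Σ c_n exp(-n²σ) sin(nη).
Reading off the coefficients: c_2=2, c_4=1, c_5=-1, so u(η,σ) = 2exp(-4σ)sin(2η) + exp(-16σ)sin(4η) - exp(-25σ)sin(5η).
Substituting back η = s - 2t, σ = t: θ(s,t) = u(s - 2t, t).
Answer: θ(s, t) = 2exp(-4t)sin(2s - 4t) + exp(-16t)sin(4s - 8t) - exp(-25t)sin(5s - 10t)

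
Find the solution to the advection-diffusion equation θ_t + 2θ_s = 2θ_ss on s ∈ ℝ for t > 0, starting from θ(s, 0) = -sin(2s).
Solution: Moving frame: η = s - 2t, σ = t, θ = u(η,σ), so θ_t = u_σ - 2u_η and θ_ss = u_ηη.
Hence θ_t + 2θ_s = u_σ and the PDE becomes the heat equation u_σ = 2u_ηη on η ∈ ℝ.
Initial data: u(η,0) = θ(η,0) = -sin(2η). Each mode sin(nη) decays as exp(-2n²σ) on ℝ, so u(η,σ) = Σ c_n exp(-2n²σ) sin(nη) with c_2=-1: u(η,σ) = -exp(-8σ)sin(2η).
Substituting back: θ(s,t) = u(s - 2t, t).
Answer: θ(s, t) = -exp(-8t)sin(2s - 4t)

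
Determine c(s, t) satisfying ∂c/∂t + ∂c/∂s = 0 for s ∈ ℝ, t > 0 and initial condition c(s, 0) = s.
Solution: By method of characteristics (waves move right with speed 1):
Along characteristics s - t = const, c is constant, so c(s,t) = f(s - t) with f = c(·, 0).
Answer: c(s, t) = s - t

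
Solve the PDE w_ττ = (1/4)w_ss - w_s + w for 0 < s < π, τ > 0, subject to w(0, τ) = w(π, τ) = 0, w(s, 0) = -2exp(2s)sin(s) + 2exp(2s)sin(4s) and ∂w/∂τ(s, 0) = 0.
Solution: Substitute w = exp(2s)u, i.e. u = exp(-2s)w.
By the product rule, w_s = exp(2s)(u_s + 2u), w_ss = exp(2s)(u_ss + 4u_s + 4u), w_ττ = exp(2s)u_ττ.
Substituting into the PDE and dividing by exp(2s): u_ττ = (1/4)(u_ss + 4u_s + 4u) - (u_s + 2u) + u.
The lower-order terms cancel, leaving the standard wave equation u_ττ = (1/4)u_ss.
Initial data for u: u(s,0) = exp(-2s)w(s,0) = -2sin(s) + 2sin(4s); u_τ(s,0) = exp(-2s)w_τ(s,0) = 0. The boundary conditions carry over: u(0,τ) = u(π,τ) = 0.
Solve for u:
  Using separation of variables u = X(s)T(τ):
  Eigenfunctions: sin(ns), n = 1, 2, 3, ...
  General solution: u(s, τ) = Σ [A_n cos(n τ/2) + B_n sin(n τ/2)] sin(ns)
  From u(s,0) = -2sin(s) + 2sin(4s): A_1=-2, A_4=2. From u_τ(s,0) = 0: all B_n = 0.
Hence u(s,τ) = -2sin(s)cos(τ/2) + 2sin(4s)cos(2τ).
Transform back: w(s,τ) = exp(2s)u(s,τ).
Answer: w(s, τ) = -2exp(2s)sin(s)cos(τ/2) + 2exp(2s)sin(4s)cos(2τ)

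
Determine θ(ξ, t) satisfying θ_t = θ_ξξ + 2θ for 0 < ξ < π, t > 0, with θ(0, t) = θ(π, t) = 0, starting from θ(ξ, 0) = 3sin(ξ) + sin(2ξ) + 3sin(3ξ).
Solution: Substitute θ = exp(2t)u, i.e. u = exp(-2t)θ.
By the product rule, θ_t = exp(2t)(u_t + 2u), θ_ξξ = exp(2t)u_ξξ.
Substituting into the PDE and dividing by exp(2t): u_t + 2u = u_ξξ + 2u.
The lower-order terms cancel, leaving the standard heat equation u_t = u_ξξ.
Initial data for u: u(ξ,0) = θ(ξ,0) = 3sin(ξ) + sin(2ξ) + 3sin(3ξ). The boundary conditions carry over: u(0,t) = u(π,t) = 0.
Solve for u:
  Using separation of variables u = X(ξ)G(t):
  Eigenfunctions: sin(nξ), n = 1, 2, 3, ...
  General solution: u(ξ, t) = Σ c_n sin(nξ) exp(-n² t)
  Matching u(ξ,0) = 3sin(ξ) + sin(2ξ) + 3sin(3ξ) term by term: c_1=3, c_2=1, c_3=3.
Hence u(ξ,t) = 3exp(-t)sin(ξ) + exp(-4t)sin(2ξ) + 3exp(-9t)sin(3ξ).
Transform back: θ(ξ,t) = exp(2t)u(ξ,t).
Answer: θ(ξ, t) = 3exp(t)sin(ξ) + exp(-2t)sin(2ξ) + 3exp(-7t)sin(3ξ)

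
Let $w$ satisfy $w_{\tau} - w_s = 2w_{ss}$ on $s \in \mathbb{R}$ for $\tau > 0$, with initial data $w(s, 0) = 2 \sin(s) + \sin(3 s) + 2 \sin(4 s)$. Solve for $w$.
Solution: Moving frame: $\eta = s + \tau$, $\sigma = \tau$, $w = u(\eta,\sigma)$, so $w_{\tau} = u_{\sigma} + u_{\eta}$ and $w_{ss} = u_{\eta\eta}$.
Hence $w_{\tau} - w_s = u_{\sigma}$ and the PDE becomes the heat equation $u_{\sigma} = 2u_{\eta\eta}$ on $\eta \in \mathbb{R}$.
Initial data: $u(\eta,0) = w(\eta,0) = 2 \sin(\eta) + \sin(3 \eta) + 2 \sin(4 \eta)$. Each mode $\sin(n\eta)$ decays as $e^{-2n^2\sigma}$ on $\mathbb{R}$, so $u(\eta,\sigma) = \sum c_n e^{-2n^2\sigma} \sin(n\eta)$ with $c_1=2, c_3=1, c_4=2$: $u(\eta,\sigma) = 2 e^{-2 \sigma} \sin(\eta) + e^{-18 \sigma} \sin(3 \eta) + 2 e^{-32 \sigma} \sin(4 \eta)$.
Substituting back: $w(s,\tau) = u(s + \tau, \tau)$.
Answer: $w(s, \tau) = 2 e^{-2 \tau} \sin(\tau + s) + e^{-18 \tau} \sin(3 \tau + 3 s) + 2 e^{-32 \tau} \sin(4 \tau + 4 s)$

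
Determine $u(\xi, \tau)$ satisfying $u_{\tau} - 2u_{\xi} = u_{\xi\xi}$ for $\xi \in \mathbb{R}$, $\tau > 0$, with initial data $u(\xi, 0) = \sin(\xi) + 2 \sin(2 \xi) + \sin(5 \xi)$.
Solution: Moving frame: $\eta = \xi + 2\tau$, $\sigma = \tau$, $u = w(\eta,\sigma)$, so $u_{\tau} = w_{\sigma} + 2w_{\eta}$ and $u_{\xi\xi} = w_{\eta\eta}$.
Hence $u_{\tau} - 2u_{\xi} = w_{\sigma}$ and the PDE becomes the heat equation $w_{\sigma} = w_{\eta\eta}$ on $\eta \in \mathbb{R}$.
Initial data: $w(\eta,0) = u(\eta,0) = \sin(\eta) + 2 \sin(2 \eta) + \sin(5 \eta)$. Each mode $\sin(n\eta)$ decays as $e^{-n^2\sigma}$ on $\mathbb{R}$, so $w(\eta,\sigma) = \sum c_n e^{-n^2\sigma} \sin(n\eta)$ with $c_1=1, c_2=2, c_5=1$: $w(\eta,\sigma) = e^{-\sigma} \sin(\eta) + 2 e^{-4 \sigma} \sin(2 \eta) + e^{-25 \sigma} \sin(5 \eta)$.
Substituting back: $u(\xi,\tau) = w(\xi + 2\tau, \tau)$.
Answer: $u(\xi, \tau) = e^{-\tau} \sin(2 \tau + \xi) + 2 e^{-4 \tau} \sin(4 \tau + 2 \xi) + e^{-25 \tau} \sin(10 \tau + 5 \xi)$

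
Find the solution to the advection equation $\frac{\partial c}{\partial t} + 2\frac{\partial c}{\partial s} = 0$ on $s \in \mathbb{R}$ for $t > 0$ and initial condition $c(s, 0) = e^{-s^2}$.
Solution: By method of characteristics (waves move right with speed 2):
Along characteristics $s - 2t =$ const, $c$ is constant, so $c(s,t) = f(s - 2t)$ with $f = c( \cdot , 0)$.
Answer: $c(s, t) = e^{-(s - 2 t)^2}$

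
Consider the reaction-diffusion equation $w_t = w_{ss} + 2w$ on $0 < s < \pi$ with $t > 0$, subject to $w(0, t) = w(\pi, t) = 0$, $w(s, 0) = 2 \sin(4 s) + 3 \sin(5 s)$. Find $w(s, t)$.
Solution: Substitute $w = e^{2t}u$.
Then $w_t = e^{2t}(u_t + 2u)$, $w_{ss} = e^{2t}u_{ss}$; substituting and dividing by $e^{2t}$, the lower-order terms cancel: $u_t = u_{ss}$ (standard heat equation).
Data for $u$: $u(s,0) = w(s,0) = 2 \sin(4 s) + 3 \sin(5 s)$. The boundary conditions carry over: $u(0,t) = u(\pi,t) = 0$.
Separating variables: $u = \sum c_n e^{-n^2t} \sin(ns)$. From $u(s,0) = 2 \sin(4 s) + 3 \sin(5 s)$: $c_4=2, c_5=3$.
So $u(s,t) = 2 e^{-16 t} \sin(4 s) + 3 e^{-25 t} \sin(5 s)$, and $w(s,t) = e^{2t}u(s,t)$.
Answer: $w(s, t) = 2 e^{-14 t} \sin(4 s) + 3 e^{-23 t} \sin(5 s)$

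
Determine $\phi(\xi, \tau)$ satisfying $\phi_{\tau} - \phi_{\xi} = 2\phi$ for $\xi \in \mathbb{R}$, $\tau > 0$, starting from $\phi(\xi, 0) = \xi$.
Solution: Substitute $\phi = e^{2\tau}u$.
Then $\phi_{\tau} = e^{2\tau}(u_{\tau} + 2u)$, $\phi_{\xi} = e^{2\tau}u_{\xi}$; substituting and dividing by $e^{2\tau}$, the lower-order terms cancel: $u_{\tau} - u_{\xi} = 0$ (standard advection equation).
Data for $u$: $u(\xi,0) = \phi(\xi,0) = \xi$.
By characteristics ($d\xi/d\tau = -1$), $u(\xi,\tau) = f(\xi + \tau)$ with $f = u( \cdot , 0)$.
So $u(\xi,\tau) = \xi + \tau$, and $\phi(\xi,\tau) = e^{2\tau}u(\xi,\tau)$.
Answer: $\phi(\xi, \tau) = \tau e^{2 \tau} + \xi e^{2 \tau}$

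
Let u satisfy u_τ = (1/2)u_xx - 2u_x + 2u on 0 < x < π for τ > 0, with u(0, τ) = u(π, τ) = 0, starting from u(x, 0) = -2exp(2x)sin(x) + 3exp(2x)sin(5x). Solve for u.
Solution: Substitute u = exp(2x)w.
Then u_x = exp(2x)(w_x + 2w), u_xx = exp(2x)(w_xx + 4w_x + 4w), u_τ = exp(2x)w_τ; substituting and dividing by exp(2x), the lower-order terms cancel: w_τ = (1/2)w_xx (standard heat equation).
Data for w: w(x,0) = exp(-2x)u(x,0) = -2sin(x) + 3sin(5x). The boundary conditions carry over: w(0,τ) = w(π,τ) = 0.
Separating variables: w = Σ c_n exp(-n²τ/2) sin(nx). From w(x,0) = -2sin(x) + 3sin(5x): c_1=-2, c_5=3.
So w(x,τ) = -2exp(-τ/2)sin(x) + 3exp(-25τ/2)sin(5x), and u(x,τ) = exp(2x)w(x,τ).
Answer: u(x, τ) = -2exp(2x)exp(-τ/2)sin(x) + 3exp(2x)exp(-25τ/2)sin(5x)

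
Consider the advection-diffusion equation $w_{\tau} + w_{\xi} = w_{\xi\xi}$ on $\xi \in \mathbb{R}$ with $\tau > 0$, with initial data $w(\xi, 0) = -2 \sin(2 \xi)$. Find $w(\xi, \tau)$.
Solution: Change to a moving frame: let $\eta = \xi - \tau$, $\sigma = \tau$ and write $w(\xi,\tau) = u(\eta,\sigma)$.
By the chain rule $w_{\tau} = u_{\sigma} - u_{\eta}$, $w_{\xi} = u_{\eta}$, $w_{\xi\xi} = u_{\eta\eta}$.
Then $w_{\tau} + w_{\xi} = u_{\sigma}$: the advection term cancels and the PDE becomes the heat equation $u_{\sigma} = u_{\eta\eta}$ on $\eta \in \mathbb{R}$.
Initial data: $u(\eta,0) = w(\eta,0) = -2 \sin(2 \eta)$.
On $\eta \in \mathbb{R}$ each mode satisfies $(\sin(n\eta))'' = -n^2 \sin(n\eta)$, so $e^{-n^2\sigma} \sin(n\eta)$ solves the heat equation; by superposition $u(\eta,\sigma) = \sum c_n e^{-n^2\sigma} \sin(n\eta)$.
Reading off the coefficients: $c_2=-2$, so $u(\eta,\sigma) = -2 e^{-4 \sigma} \sin(2 \eta)$.
Substituting back $\eta = \xi - \tau$, $\sigma = \tau$: $w(\xi,\tau) = u(\xi - \tau, \tau)$.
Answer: $w(\xi, \tau) = 2 e^{-4 \tau} \sin(2 \tau - 2 \xi)$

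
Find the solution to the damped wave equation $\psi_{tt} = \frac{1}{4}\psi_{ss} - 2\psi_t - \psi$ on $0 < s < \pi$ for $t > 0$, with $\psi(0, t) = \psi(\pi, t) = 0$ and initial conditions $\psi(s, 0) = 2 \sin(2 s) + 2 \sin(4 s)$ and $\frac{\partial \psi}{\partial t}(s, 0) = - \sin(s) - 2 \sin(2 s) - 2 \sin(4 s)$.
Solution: Substitute $\psi = e^{-t}u$, i.e. $u = e^{t}\psi$.
By the product rule, $\psi_t = e^{-t}(u_t - u)$, $\psi_{tt} = e^{-t}(u_{tt} - 2u_t + u)$, $\psi_{ss} = e^{-t}u_{ss}$.
Substituting into the PDE and dividing by $e^{-t}$: $u_{tt} - 2u_t + u = \frac{1}{4}u_{ss} - 2(u_t - u) - u$.
The lower-order terms cancel, leaving the standard wave equation $u_{tt} = \frac{1}{4}u_{ss}$.
Initial data for $u$: $u(s,0) = \psi(s,0) = 2 \sin(2 s) + 2 \sin(4 s)$; $u_t(s,0) = \psi_t(s,0) + \psi(s,0) = - \sin(s)$. The boundary conditions carry over: $u(0,t) = u(\pi,t) = 0$.
Solve for $u$:
  Using separation of variables $u = X(s)T(t)$:
  Eigenfunctions: $\sin(ns)$, $n = 1, 2, 3, \ldots$
  General solution: $u(s, t) = \sum [A_n \cos(n t/2) + B_n \sin(n t/2)] \sin(ns)$
  From $u(s,0) = 2 \sin(2 s) + 2 \sin(4 s)$: $A_2=2, A_4=2$. From $u_t(s,0) = - \sin(s)$, using $u_t(s,0) = \sum \omega_n B_n \sin(ns)$ with $\omega_n = n/2$: $B_1 = (-1)/(1/2) = -2$.
Hence $u(s,t) = -2 \sin(s) \sin(t/2) + 2 \sin(2 s) \cos(t) + 2 \sin(4 s) \cos(2 t)$.
Transform back: $\psi(s,t) = e^{-t}u(s,t)$.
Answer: $\psi(s, t) = -2 e^{-t} \sin(s) \sin(t/2) + 2 e^{-t} \sin(2 s) \cos(t) + 2 e^{-t} \sin(4 s) \cos(2 t)$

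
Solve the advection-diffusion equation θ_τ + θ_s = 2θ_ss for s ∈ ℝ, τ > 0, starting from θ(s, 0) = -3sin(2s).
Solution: Moving frame: η = s - τ, σ = τ, θ = u(η,σ), so θ_τ = u_σ - u_η and θ_ss = u_ηη.
Hence θ_τ + θ_s = u_σ and the PDE becomes the heat equation u_σ = 2u_ηη on η ∈ ℝ.
Initial data: u(η,0) = θ(η,0) = -3sin(2η). Each mode sin(nη) decays as exp(-2n²σ) on ℝ, so u(η,σ) = Σ c_n exp(-2n²σ) sin(nη) with c_2=-3: u(η,σ) = -3exp(-8σ)sin(2η).
Substituting back: θ(s,τ) = u(s - τ, τ).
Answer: θ(s, τ) = -3exp(-8τ)sin(2s - 2τ)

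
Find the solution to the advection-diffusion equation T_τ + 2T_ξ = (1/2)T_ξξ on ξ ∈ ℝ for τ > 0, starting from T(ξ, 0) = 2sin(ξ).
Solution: Change to a moving frame: let η = ξ - 2τ, σ = τ and write T(ξ,τ) = u(η,σ).
By the chain rule T_τ = u_σ - 2u_η, T_ξ = u_η, T_ξξ = u_ηη.
Then T_τ + 2T_ξ = u_σ: the advection term cancels and the PDE becomes the heat equation u_σ = (1/2)u_ηη on η ∈ ℝ.
Initial data: u(η,0) = T(η,0) = 2sin(η).
On η ∈ ℝ each mode satisfies (sin(nη))″ = -n² sin(nη), so exp(-n²σ/2) sin(nη) solves the heat equation; by superposition u(η,σ) = Σ c_n exp(-n²σ/2) sin(nη).
Reading off the coefficients: c_1=2, so u(η,σ) = 2exp(-σ/2)sin(η).
Substituting back η = ξ - 2τ, σ = τ: T(ξ,τ) = u(ξ - 2τ, τ).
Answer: T(ξ, τ) = 2exp(-τ/2)sin(ξ - 2τ)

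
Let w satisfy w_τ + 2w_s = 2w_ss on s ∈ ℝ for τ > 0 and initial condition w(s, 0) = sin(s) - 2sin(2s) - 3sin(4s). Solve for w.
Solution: Change to a moving frame: let η = s - 2τ, σ = τ and write w(s,τ) = u(η,σ).
By the chain rule w_τ = u_σ - 2u_η, w_s = u_η, w_ss = u_ηη.
Then w_τ + 2w_s = u_σ: the advection term cancels and the PDE becomes the heat equation u_σ = 2u_ηη on η ∈ ℝ.
Initial data: u(η,0) = w(η,0) = sin(η) - 2sin(2η) - 3sin(4η).
On η ∈ ℝ each mode satisfies (sin(nη))″ = -n² sin(nη), so exp(-2n²σ) sin(nη) solves the heat equation; by superposition u(η,σ) = Σ c_n exp(-2n²σ) sin(nη).
Reading off the coefficients: c_1=1, c_2=-2, c_4=-3, so u(η,σ) = exp(-2σ)sin(η) - 2exp(-8σ)sin(2η) - 3exp(-32σ)sin(4η).
Substituting back η = s - 2τ, σ = τ: w(s,τ) = u(s - 2τ, τ).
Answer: w(s, τ) = exp(-2τ)sin(s - 2τ) - 2exp(-8τ)sin(2s - 4τ) - 3exp(-32τ)sin(4s - 8τ)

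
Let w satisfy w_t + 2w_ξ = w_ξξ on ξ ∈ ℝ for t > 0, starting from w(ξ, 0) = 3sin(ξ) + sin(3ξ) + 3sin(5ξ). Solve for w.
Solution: Moving frame: η = ξ - 2t, σ = t, w = u(η,σ), so w_t = u_σ - 2u_η and w_ξξ = u_ηη.
Hence w_t + 2w_ξ = u_σ and the PDE becomes the heat equation u_σ = u_ηη on η ∈ ℝ.
Initial data: u(η,0) = w(η,0) = 3sin(η) + sin(3η) + 3sin(5η). Each mode sin(nη) decays as exp(-n²σ) on ℝ, so u(η,σ) = Σ c_n exp(-n²σ) sin(nη) with c_1=3, c_3=1, c_5=3: u(η,σ) = 3exp(-σ)sin(η) + exp(-9σ)sin(3η) + 3exp(-25σ)sin(5η).
Substituting back: w(ξ,t) = u(ξ - 2t, t).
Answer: w(ξ, t) = -3exp(-t)sin(2t - ξ) - exp(-9t)sin(6t - 3ξ) - 3exp(-25t)sin(10t - 5ξ)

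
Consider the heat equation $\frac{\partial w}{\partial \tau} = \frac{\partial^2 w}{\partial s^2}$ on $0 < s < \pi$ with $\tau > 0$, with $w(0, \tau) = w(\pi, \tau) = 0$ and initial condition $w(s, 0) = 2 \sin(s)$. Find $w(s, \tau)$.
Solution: Using separation of variables $w = X(s)T(\tau)$:
Eigenfunctions: $\sin(ns)$, $n = 1, 2, 3, \ldots$
General solution: $w(s, \tau) = \sum c_n \sin(ns) e^{-n^2 \tau}$
Matching $w(s,0) = 2 \sin(s)$ term by term: $c_1=2$.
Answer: $w(s, \tau) = 2 e^{-\tau} \sin(s)$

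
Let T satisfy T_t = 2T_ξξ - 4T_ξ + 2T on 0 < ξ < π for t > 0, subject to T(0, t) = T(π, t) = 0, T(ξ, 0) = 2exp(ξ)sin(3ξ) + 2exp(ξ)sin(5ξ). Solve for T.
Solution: Substitute T = exp(ξ)u.
Then T_ξ = exp(ξ)(u_ξ + u), T_ξξ = exp(ξ)(u_ξξ + 2u_ξ + u), T_t = exp(ξ)u_t; substituting and dividing by exp(ξ), the lower-order terms cancel: u_t = 2u_ξξ (standard heat equation).
Data for u: u(ξ,0) = exp(-ξ)T(ξ,0) = 2sin(3ξ) + 2sin(5ξ). The boundary conditions carry over: u(0,t) = u(π,t) = 0.
Separating variables: u = Σ c_n exp(-2n²t) sin(nξ). From u(ξ,0) = 2sin(3ξ) + 2sin(5ξ): c_3=2, c_5=2.
So u(ξ,t) = 2exp(-18t)sin(3ξ) + 2exp(-50t)sin(5ξ), and T(ξ,t) = exp(ξ)u(ξ,t).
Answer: T(ξ, t) = 2exp(-18t)exp(ξ)sin(3ξ) + 2exp(-50t)exp(ξ)sin(5ξ)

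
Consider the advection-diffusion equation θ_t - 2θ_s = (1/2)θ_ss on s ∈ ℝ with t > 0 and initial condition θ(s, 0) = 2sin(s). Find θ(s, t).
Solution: Moving frame: η = s + 2t, σ = t, θ = u(η,σ), so θ_t = u_σ + 2u_η and θ_ss = u_ηη.
Hence θ_t - 2θ_s = u_σ and the PDE becomes the heat equation u_σ = (1/2)u_ηη on η ∈ ℝ.
Initial data: u(η,0) = θ(η,0) = 2sin(η). Each mode sin(nη) decays as exp(-n²σ/2) on ℝ, so u(η,σ) = Σ c_n exp(-n²σ/2) sin(nη) with c_1=2: u(η,σ) = 2exp(-σ/2)sin(η).
Substituting back: θ(s,t) = u(s + 2t, t).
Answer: θ(s, t) = 2exp(-t/2)sin(s + 2t)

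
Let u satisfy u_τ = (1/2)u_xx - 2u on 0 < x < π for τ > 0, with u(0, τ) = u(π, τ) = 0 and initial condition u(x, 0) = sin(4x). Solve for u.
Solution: Substitute u = exp(-2τ)w.
Then u_τ = exp(-2τ)(w_τ - 2w), u_xx = exp(-2τ)w_xx; substituting and dividing by exp(-2τ), the lower-order terms cancel: w_τ = (1/2)w_xx (standard heat equation).
Data for w: w(x,0) = u(x,0) = sin(4x). The boundary conditions carry over: w(0,τ) = w(π,τ) = 0.
Separating variables: w = Σ c_n exp(-n²τ/2) sin(nx). From w(x,0) = sin(4x): c_4=1.
So w(x,τ) = exp(-8τ)sin(4x), and u(x,τ) = exp(-2τ)w(x,τ).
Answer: u(x, τ) = exp(-10τ)sin(4x)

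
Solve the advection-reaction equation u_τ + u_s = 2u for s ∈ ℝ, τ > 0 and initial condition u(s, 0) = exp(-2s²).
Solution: Substitute u = exp(2τ)w.
Then u_τ = exp(2τ)(w_τ + 2w), u_s = exp(2τ)w_s; substituting and dividing by exp(2τ), the lower-order terms cancel: w_τ + w_s = 0 (standard advection equation).
Data for w: w(s,0) = u(s,0) = exp(-2s²).
By characteristics (ds/dτ = 1), w(s,τ) = f(s - τ) with f = w(·, 0).
So w(s,τ) = exp(-2(s - τ)²), and u(s,τ) = exp(2τ)w(s,τ).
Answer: u(s, τ) = exp(2τ)exp(-2(s - τ)²)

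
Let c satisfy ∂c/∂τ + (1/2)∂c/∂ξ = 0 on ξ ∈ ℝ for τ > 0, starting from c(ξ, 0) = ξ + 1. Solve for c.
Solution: By characteristics (dξ/dτ = 1/2), c(ξ,τ) = f(ξ - (1/2)τ) with f = c(·, 0).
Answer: c(ξ, τ) = ξ - (1/2)τ + 1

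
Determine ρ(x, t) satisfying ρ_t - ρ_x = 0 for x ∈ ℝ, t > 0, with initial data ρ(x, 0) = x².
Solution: By method of characteristics (waves move left with speed 1):
Along characteristics x + t = const, ρ is constant, so ρ(x,t) = f(x + t) with f = ρ(·, 0).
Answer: ρ(x, t) = t² + 2tx + x²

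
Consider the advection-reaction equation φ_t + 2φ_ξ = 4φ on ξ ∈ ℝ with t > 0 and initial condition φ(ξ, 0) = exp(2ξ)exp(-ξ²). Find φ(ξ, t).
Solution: Substitute φ = exp(2ξ)u, i.e. u = exp(-2ξ)φ.
By the product rule, φ_ξ = exp(2ξ)(u_ξ + 2u), φ_t = exp(2ξ)u_t.
Substituting into the PDE and dividing by exp(2ξ): u_t + 2(u_ξ + 2u) = 4u.
The lower-order terms cancel, leaving the standard advection equation u_t + 2u_ξ = 0.
Initial data for u: u(ξ,0) = exp(-2ξ)φ(ξ,0) = exp(-ξ²).
Solve for u:
  By method of characteristics (waves move right with speed 2):
  Along characteristics ξ - 2t = const, u is constant, so u(ξ,t) = f(ξ - 2t) with f = u(·, 0).
Hence u(ξ,t) = exp(-(-2t + ξ)²).
Transform back: φ(ξ,t) = exp(2ξ)u(ξ,t).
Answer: φ(ξ, t) = exp(2ξ)exp(-(-2t + ξ)²)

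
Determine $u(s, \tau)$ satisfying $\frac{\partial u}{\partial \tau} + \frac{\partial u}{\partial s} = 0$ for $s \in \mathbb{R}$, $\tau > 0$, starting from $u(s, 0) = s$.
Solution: By method of characteristics (waves move right with speed 1):
Along characteristics $s - \tau =$ const, $u$ is constant, so $u(s,\tau) = f(s - \tau)$ with $f = u( \cdot , 0)$.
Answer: $u(s, \tau) = - \tau + s$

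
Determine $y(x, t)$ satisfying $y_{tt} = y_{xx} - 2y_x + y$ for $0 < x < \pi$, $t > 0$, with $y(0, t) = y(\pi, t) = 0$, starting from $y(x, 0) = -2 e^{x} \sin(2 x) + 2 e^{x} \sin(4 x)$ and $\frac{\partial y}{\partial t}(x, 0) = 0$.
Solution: Substitute $y = e^{x}u$.
Then $y_x = e^{x}(u_x + u)$, $y_{xx} = e^{x}(u_{xx} + 2u_x + u)$, $y_{tt} = e^{x}u_{tt}$; substituting and dividing by $e^{x}$, the lower-order terms cancel: $u_{tt} = u_{xx}$ (standard wave equation).
Data for $u$: $u(x,0) = e^{-x}y(x,0) = -2 \sin(2 x) + 2 \sin(4 x)$; $u_t(x,0) = e^{-x}y_t(x,0) = 0$. The boundary conditions carry over: $u(0,t) = u(\pi,t) = 0$.
Separating variables: $u = \sum [A_n \cos(\omega_n t) + B_n \sin(\omega_n t)] \sin(nx)$, $\omega_n = n$. From ICs: $A_2=-2, A_4=2$.
So $u(x,t) = -2 \sin(2 x) \cos(2 t) + 2 \sin(4 x) \cos(4 t)$, and $y(x,t) = e^{x}u(x,t)$.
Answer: $y(x, t) = -2 e^{x} \sin(2 x) \cos(2 t) + 2 e^{x} \sin(4 x) \cos(4 t)$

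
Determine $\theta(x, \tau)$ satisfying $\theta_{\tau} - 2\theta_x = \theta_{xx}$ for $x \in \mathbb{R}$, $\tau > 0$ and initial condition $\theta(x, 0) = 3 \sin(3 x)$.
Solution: Change to a moving frame: let $\eta = x + 2\tau$, $\sigma = \tau$ and write $\theta(x,\tau) = u(\eta,\sigma)$.
By the chain rule $\theta_{\tau} = u_{\sigma} + 2u_{\eta}$, $\theta_x = u_{\eta}$, $\theta_{xx} = u_{\eta\eta}$.
Then $\theta_{\tau} - 2\theta_x = u_{\sigma}$: the advection term cancels and the PDE becomes the heat equation $u_{\sigma} = u_{\eta\eta}$ on $\eta \in \mathbb{R}$.
Initial data: $u(\eta,0) = \theta(\eta,0) = 3 \sin(3 \eta)$.
On $\eta \in \mathbb{R}$ each mode satisfies $(\sin(n\eta))'' = -n^2 \sin(n\eta)$, so $e^{-n^2\sigma} \sin(n\eta)$ solves the heat equation; by superposition $u(\eta,\sigma) = \sum c_n e^{-n^2\sigma} \sin(n\eta)$.
Reading off the coefficients: $c_3=3$, so $u(\eta,\sigma) = 3 e^{-9 \sigma} \sin(3 \eta)$.
Substituting back $\eta = x + 2\tau$, $\sigma = \tau$: $\theta(x,\tau) = u(x + 2\tau, \tau)$.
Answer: $\theta(x, \tau) = 3 e^{-9 \tau} \sin(6 \tau + 3 x)$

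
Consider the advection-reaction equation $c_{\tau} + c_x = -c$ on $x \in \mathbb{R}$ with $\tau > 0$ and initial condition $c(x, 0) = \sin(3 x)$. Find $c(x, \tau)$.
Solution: Substitute $c = e^{-\tau}u$.
Then $c_{\tau} = e^{-\tau}(u_{\tau} - u)$, $c_x = e^{-\tau}u_x$; substituting and dividing by $e^{-\tau}$, the lower-order terms cancel: $u_{\tau} + u_x = 0$ (standard advection equation).
Data for $u$: $u(x,0) = c(x,0) = \sin(3 x)$.
By characteristics ($dx/d\tau = 1$), $u(x,\tau) = f(x - \tau)$ with $f = u( \cdot , 0)$.
So $u(x,\tau) = \sin(3 x - 3 \tau)$, and $c(x,\tau) = e^{-\tau}u(x,\tau)$.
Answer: $c(x, \tau) = - e^{-\tau} \sin(3 \tau - 3 x)$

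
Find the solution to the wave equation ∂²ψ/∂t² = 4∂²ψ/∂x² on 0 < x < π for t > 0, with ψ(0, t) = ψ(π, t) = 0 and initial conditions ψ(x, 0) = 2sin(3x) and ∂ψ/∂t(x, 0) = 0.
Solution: Using separation of variables ψ = X(x)T(t):
Eigenfunctions: sin(nx), n = 1, 2, 3, ...
General solution: ψ(x, t) = Σ [A_n cos(2n t) + B_n sin(2n t)] sin(nx)
From ψ(x,0) = 2sin(3x): A_3=2. From ψ_t(x,0) = 0: all B_n = 0.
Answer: ψ(x, t) = 2sin(3x)cos(6t)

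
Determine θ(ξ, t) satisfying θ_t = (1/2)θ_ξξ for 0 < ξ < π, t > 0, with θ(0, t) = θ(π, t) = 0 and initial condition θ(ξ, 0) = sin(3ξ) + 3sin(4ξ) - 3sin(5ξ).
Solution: Separating variables: θ = Σ c_n exp(-n²t/2) sin(nξ). From θ(ξ,0) = sin(3ξ) + 3sin(4ξ) - 3sin(5ξ): c_3=1, c_4=3, c_5=-3.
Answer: θ(ξ, t) = 3exp(-8t)sin(4ξ) + exp(-9t/2)sin(3ξ) - 3exp(-25t/2)sin(5ξ)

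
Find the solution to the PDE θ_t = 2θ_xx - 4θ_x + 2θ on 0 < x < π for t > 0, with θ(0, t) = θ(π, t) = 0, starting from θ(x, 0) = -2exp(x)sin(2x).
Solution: Substitute θ = exp(x)u, i.e. u = exp(-x)θ.
By the product rule, θ_x = exp(x)(u_x + u), θ_xx = exp(x)(u_xx + 2u_x + u), θ_t = exp(x)u_t.
Substituting into the PDE and dividing by exp(x): u_t = 2(u_xx + 2u_x + u) - 4(u_x + u) + 2u.
The lower-order terms cancel, leaving the standard heat equation u_t = 2u_xx.
Initial data for u: u(x,0) = exp(-x)θ(x,0) = -2sin(2x). The boundary conditions carry over: u(0,t) = u(π,t) = 0.
Solve for u:
  Using separation of variables u = X(x)G(t):
  Eigenfunctions: sin(nx), n = 1, 2, 3, ...
  General solution: u(x, t) = Σ c_n sin(nx) exp(-2n² t)
  Matching u(x,0) = -2sin(2x) term by term: c_2=-2.
Hence u(x,t) = -2exp(-8t)sin(2x).
Transform back: θ(x,t) = exp(x)u(x,t).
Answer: θ(x, t) = -2exp(-8t)exp(x)sin(2x)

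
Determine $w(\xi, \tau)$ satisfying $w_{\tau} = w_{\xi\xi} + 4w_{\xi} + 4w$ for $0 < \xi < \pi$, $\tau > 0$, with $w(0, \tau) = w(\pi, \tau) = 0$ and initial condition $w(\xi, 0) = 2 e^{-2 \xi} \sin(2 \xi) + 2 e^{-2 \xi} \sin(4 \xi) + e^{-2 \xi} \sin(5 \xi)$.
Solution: Substitute $w = e^{-2\xi}u$, i.e. $u = e^{2\xi}w$.
By the product rule, $w_{\xi} = e^{-2\xi}(u_{\xi} - 2u)$, $w_{\xi\xi} = e^{-2\xi}(u_{\xi\xi} - 4u_{\xi} + 4u)$, $w_{\tau} = e^{-2\xi}u_{\tau}$.
Substituting into the PDE and dividing by $e^{-2\xi}$: $u_{\tau} = (u_{\xi\xi} - 4u_{\xi} + 4u) + 4(u_{\xi} - 2u) + 4u$.
The lower-order terms cancel, leaving the standard heat equation $u_{\tau} = u_{\xi\xi}$.
Initial data for $u$: $u(\xi,0) = e^{2\xi}w(\xi,0) = 2 \sin(2 \xi) + 2 \sin(4 \xi) + \sin(5 \xi)$. The boundary conditions carry over: $u(0,\tau) = u(\pi,\tau) = 0$.
Solve for $u$:
  Using separation of variables $u = X(\xi)T(\tau)$:
  Eigenfunctions: $\sin(n\xi)$, $n = 1, 2, 3, \ldots$
  General solution: $u(\xi, \tau) = \sum c_n \sin(n\xi) e^{-n^2 \tau}$
  Matching $u(\xi,0) = 2 \sin(2 \xi) + 2 \sin(4 \xi) + \sin(5 \xi)$ term by term: $c_2=2, c_4=2, c_5=1$.
Hence $u(\xi,\tau) = 2 e^{-4 \tau} \sin(2 \xi) + 2 e^{-16 \tau} \sin(4 \xi) + e^{-25 \tau} \sin(5 \xi)$.
Transform back: $w(\xi,\tau) = e^{-2\xi}u(\xi,\tau)$.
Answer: $w(\xi, \tau) = 2 e^{-4 \tau} e^{-2 \xi} \sin(2 \xi) + 2 e^{-16 \tau} e^{-2 \xi} \sin(4 \xi) + e^{-25 \tau} e^{-2 \xi} \sin(5 \xi)$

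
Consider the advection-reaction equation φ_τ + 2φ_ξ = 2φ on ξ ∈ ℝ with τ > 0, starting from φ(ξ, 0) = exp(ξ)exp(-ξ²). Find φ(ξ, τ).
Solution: Substitute φ = exp(ξ)u, i.e. u = exp(-ξ)φ.
By the product rule, φ_ξ = exp(ξ)(u_ξ + u), φ_τ = exp(ξ)u_τ.
Substituting into the PDE and dividing by exp(ξ): u_τ + 2(u_ξ + u) = 2u.
The lower-order terms cancel, leaving the standard advection equation u_τ + 2u_ξ = 0.
Initial data for u: u(ξ,0) = exp(-ξ)φ(ξ,0) = exp(-ξ²).
Solve for u:
  By method of characteristics (waves move right with speed 2):
  Along characteristics ξ - 2τ = const, u is constant, so u(ξ,τ) = f(ξ - 2τ) with f = u(·, 0).
Hence u(ξ,τ) = exp(-(ξ - 2τ)²).
Transform back: φ(ξ,τ) = exp(ξ)u(ξ,τ).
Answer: φ(ξ, τ) = exp(ξ)exp(-(ξ - 2τ)²)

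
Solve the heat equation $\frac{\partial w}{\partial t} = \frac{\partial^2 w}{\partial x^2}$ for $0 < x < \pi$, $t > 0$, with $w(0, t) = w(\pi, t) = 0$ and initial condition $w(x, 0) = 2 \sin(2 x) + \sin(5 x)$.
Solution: Using separation of variables $w = X(x)T(t)$:
Eigenfunctions: $\sin(nx)$, $n = 1, 2, 3, \ldots$
General solution: $w(x, t) = \sum c_n \sin(nx) e^{-n^2 t}$
Matching $w(x,0) = 2 \sin(2 x) + \sin(5 x)$ term by term: $c_2=2, c_5=1$.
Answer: $w(x, t) = 2 e^{-4 t} \sin(2 x) + e^{-25 t} \sin(5 x)$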